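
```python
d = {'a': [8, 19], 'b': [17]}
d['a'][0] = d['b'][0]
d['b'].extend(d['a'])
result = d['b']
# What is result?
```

After line 1: d = {'a': [8, 19], 'b': [17]}
After line 2 (a[0] = b[0] = 17): d = {'a': [17, 19], 'b': [17]}
After line 3 (b.extend(a) appends [17, 19]): d = {'a': [17, 19], 'b': [17, 17, 19]}
After line 4: result = d['b'] = [17, 17, 19]

[17, 17, 19]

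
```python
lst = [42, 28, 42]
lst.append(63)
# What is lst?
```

[42, 28, 42, 63]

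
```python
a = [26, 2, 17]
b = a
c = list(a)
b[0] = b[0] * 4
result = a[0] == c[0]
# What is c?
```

After line 1: a = [26, 2, 17]
After line 2 (b = a, alias): a = [26, 2, 17], b = [26, 2, 17]
After line 3 (c = list(a) is a copy, new object): c = [26, 2, 17]
After line 4 (b[0] = 26 * 4 = 104; mutates shared a/b): a = b = [104, 2, 17], c = [26, 2, 17]
After line 5 (a[0] = 104, c[0] = 26; result = False)

[26, 2, 17]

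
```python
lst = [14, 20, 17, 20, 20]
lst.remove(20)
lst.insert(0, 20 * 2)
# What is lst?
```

After line 1: lst = [14, 20, 17, 20, 20]
After line 2 (remove first 20): lst = [14, 17, 20, 20]
After line 3 (insert 40 at index 0): lst = [40, 14, 17, 20, 20]

[40, 14, 17, 20, 20]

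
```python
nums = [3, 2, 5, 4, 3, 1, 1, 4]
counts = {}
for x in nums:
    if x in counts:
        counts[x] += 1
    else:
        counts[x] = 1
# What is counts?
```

Initial: counts = {}, nums = [3, 2, 5, 4, 3, 1, 1, 4]
See 3: counts = {3: 1}
See 2: counts = {3: 1, 2: 1}
See 5: counts = {3: 1, 2: 1, 5: 1}
See 4: counts = {3: 1, 2: 1, 5: 1, 4: 1}
See 3: counts = {3: 2, 2: 1, 5: 1, 4: 1}
See 1: counts = {3: 2, 2: 1, 5: 1, 4: 1, 1: 1}
See 1: counts = {3: 2, 2: 1, 5: 1, 4: 1, 1: 2}
See 4: counts = {3: 2, 2: 1, 5: 1, 4: 2, 1: 2}

{3: 2, 2: 1, 5: 1, 4: 2, 1: 2}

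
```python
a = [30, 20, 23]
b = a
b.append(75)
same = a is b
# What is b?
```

After line 1: a = [30, 20, 23]
After line 2 (b = a is an alias, same object): a = [30, 20, 23], b = [30, 20, 23]
After line 3 (b.append mutates the shared list): a = [30, 20, 23, 75], b = [30, 20, 23, 75]
After line 4 (same = a is b; same object -> True): same = True

[30, 20, 23, 75]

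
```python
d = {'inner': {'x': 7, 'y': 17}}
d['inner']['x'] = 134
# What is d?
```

After line 1: d = {'inner': {'x': 7, 'y': 17}}
After line 2 (inner x overwritten): d = {'inner': {'x': 134, 'y': 17}}

{'inner': {'x': 134, 'y': 17}}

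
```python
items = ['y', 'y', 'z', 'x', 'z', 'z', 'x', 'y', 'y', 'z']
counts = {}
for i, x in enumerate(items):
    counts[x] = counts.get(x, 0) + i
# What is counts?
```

Initial: counts = {}, items = ['y', 'y', 'z', 'x', 'z', 'z', 'x', 'y', 'y', 'z']
i=0, x='y': counts = {'y': 0}
i=1, x='y': counts = {'y': 1}
i=2, x='z': counts = {'y': 1, 'z': 2}
i=3, x='x': counts = {'y': 1, 'z': 2, 'x': 3}
i=4, x='z': counts = {'y': 1, 'z': 6, 'x': 3}
i=5, x='z': counts = {'y': 1, 'z': 11, 'x': 3}
i=6, x='x': counts = {'y': 1, 'z': 11, 'x': 9}
i=7, x='y': counts = {'y': 8, 'z': 11, 'x': 9}
i=8, x='y': counts = {'y': 16, 'z': 11, 'x': 9}
i=9, x='z': counts = {'y': 16, 'z': 20, 'x': 9}

{'y': 16, 'z': 20, 'x': 9}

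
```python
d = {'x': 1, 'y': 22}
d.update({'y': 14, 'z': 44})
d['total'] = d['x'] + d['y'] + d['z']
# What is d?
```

After line 1: d = {'x': 1, 'y': 22}
After line 2 (y overwritten, z added): d = {'x': 1, 'y': 14, 'z': 44}
After line 3 (total = 1 + 14 + 44 = 59): d = {'x': 1, 'y': 14, 'z': 44, 'total': 59}

{'x': 1, 'y': 14, 'z': 44, 'total': 59}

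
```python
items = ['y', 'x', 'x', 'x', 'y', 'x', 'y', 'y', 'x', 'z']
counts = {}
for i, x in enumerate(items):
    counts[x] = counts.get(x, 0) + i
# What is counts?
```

Initial: counts = {}, items = ['y', 'x', 'x', 'x', 'y', 'x', 'y', 'y', 'x', 'z']
i=0, x='y': counts = {'y': 0}
i=1, x='x': counts = {'y': 0, 'x': 1}
i=2, x='x': counts = {'y': 0, 'x': 3}
i=3, x='x': counts = {'y': 0, 'x': 6}
i=4, x='y': counts = {'y': 4, 'x': 6}
i=5, x='x': counts = {'y': 4, 'x': 11}
i=6, x='y': counts = {'y': 10, 'x': 11}
i=7, x='y': counts = {'y': 17, 'x': 11}
i=8, x='x': counts = {'y': 17, 'x': 19}
i=9, x='z': counts = {'y': 17, 'x': 19, 'z': 9}

{'y': 17, 'x': 19, 'z': 9}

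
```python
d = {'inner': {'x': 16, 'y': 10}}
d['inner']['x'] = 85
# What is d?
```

After line 1: d = {'inner': {'x': 16, 'y': 10}}
After line 2 (inner x overwritten): d = {'inner': {'x': 85, 'y': 10}}

{'inner': {'x': 85, 'y': 10}}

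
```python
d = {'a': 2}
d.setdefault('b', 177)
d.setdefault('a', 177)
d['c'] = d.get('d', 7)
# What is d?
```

After line 1: d = {'a': 2}
After line 2 (setdefault adds 'b'=177): d = {'a': 2, 'b': 177}
After line 3 (setdefault 'a' no-op, already exists): d = {'a': 2, 'b': 177}
After line 4 (get('d', 7) returns default since 'd' not in d): d = {'a': 2, 'b': 177, 'c': 7}

{'a': 2, 'b': 177, 'c': 7}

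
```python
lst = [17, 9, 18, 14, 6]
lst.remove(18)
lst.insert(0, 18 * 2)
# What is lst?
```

After line 1: lst = [17, 9, 18, 14, 6]
After line 2 (remove first 18): lst = [17, 9, 14, 6]
After line 3 (insert 36 at index 0): lst = [36, 17, 9, 14, 6]

[36, 17, 9, 14, 6]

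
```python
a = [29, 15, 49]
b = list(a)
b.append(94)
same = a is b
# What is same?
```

After line 1: a = [29, 15, 49]
After line 2 (b = list(a) is a shallow copy, new object): a = [29, 15, 49], b = [29, 15, 49]
After line 3 (append only mutates b): a = [29, 15, 49], b = [29, 15, 49, 94]
After line 4 (same = a is b; different objects -> False): same = False

False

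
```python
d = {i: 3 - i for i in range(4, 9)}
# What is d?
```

{4: -1, 5: -2, 6: -3, 7: -4, 8: -5}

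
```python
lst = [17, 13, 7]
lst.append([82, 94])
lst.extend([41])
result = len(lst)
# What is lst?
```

After line 1: lst = [17, 13, 7]
After line 2 (append adds [82, 94] as single element): lst = [17, 13, 7, [82, 94]]
After line 3 (extend unpacks [41], adds 41): lst = [17, 13, 7, [82, 94], 41]
After line 4: result = len(lst) = 5

[17, 13, 7, [82, 94], 41]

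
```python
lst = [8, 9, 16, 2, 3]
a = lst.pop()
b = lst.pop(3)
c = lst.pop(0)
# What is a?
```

After line 1: lst = [8, 9, 16, 2, 3]
After line 2 (pop() -> a = 3): lst = [8, 9, 16, 2]
After line 3 (pop(3) -> b = 2): lst = [8, 9, 16]
After line 4 (pop(0) -> c = 8): lst = [9, 16]

3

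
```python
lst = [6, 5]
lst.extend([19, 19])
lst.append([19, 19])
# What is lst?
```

After line 1: lst = [6, 5]
After line 2 (extend unpacks [19, 19]): lst = [6, 5, 19, 19]
After line 3 (append adds [19, 19] as single element): lst = [6, 5, 19, 19, [19, 19]]

[6, 5, 19, 19, [19, 19]]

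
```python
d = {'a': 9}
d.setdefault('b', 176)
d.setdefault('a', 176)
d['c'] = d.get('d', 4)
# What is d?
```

After line 1: d = {'a': 9}
After line 2 (setdefault adds 'b'=176): d = {'a': 9, 'b': 176}
After line 3 (setdefault 'a' no-op, already exists): d = {'a': 9, 'b': 176}
After line 4 (get('d', 4) returns default since 'd' not in d): d = {'a': 9, 'b': 176, 'c': 4}

{'a': 9, 'b': 176, 'c': 4}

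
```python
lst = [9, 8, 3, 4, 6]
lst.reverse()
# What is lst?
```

[6, 4, 3, 8, 9]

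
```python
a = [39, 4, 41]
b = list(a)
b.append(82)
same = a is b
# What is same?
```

After line 1: a = [39, 4, 41]
After line 2 (b = list(a) is a shallow copy, new object): a = [39, 4, 41], b = [39, 4, 41]
After line 3 (append only mutates b): a = [39, 4, 41], b = [39, 4, 41, 82]
After line 4 (same = a is b; different objects -> False): same = False

False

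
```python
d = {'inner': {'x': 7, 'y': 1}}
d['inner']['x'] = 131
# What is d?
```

After line 1: d = {'inner': {'x': 7, 'y': 1}}
After line 2 (inner x overwritten): d = {'inner': {'x': 131, 'y': 1}}

{'inner': {'x': 131, 'y': 1}}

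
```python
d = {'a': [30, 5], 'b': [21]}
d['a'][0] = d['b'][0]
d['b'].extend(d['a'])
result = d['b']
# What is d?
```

After line 1: d = {'a': [30, 5], 'b': [21]}
After line 2 (a[0] = b[0] = 21): d = {'a': [21, 5], 'b': [21]}
After line 3 (b.extend(a) appends [21, 5]): d = {'a': [21, 5], 'b': [21, 21, 5]}
After line 4: result = d['b'] = [21, 21, 5]

{'a': [21, 5], 'b': [21, 21, 5]}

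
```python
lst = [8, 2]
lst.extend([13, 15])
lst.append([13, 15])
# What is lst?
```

After line 1: lst = [8, 2]
After line 2 (extend unpacks [13, 15]): lst = [8, 2, 13, 15]
After line 3 (append adds [13, 15] as single element): lst = [8, 2, 13, 15, [13, 15]]

[8, 2, 13, 15, [13, 15]]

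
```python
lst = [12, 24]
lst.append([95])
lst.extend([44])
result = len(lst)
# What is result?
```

After line 1: lst = [12, 24]
After line 2 (append adds [95] as single element): lst = [12, 24, [95]]
After line 3 (extend unpacks [44], adds 44): lst = [12, 24, [95], 44]
After line 4: result = len(lst) = 4

4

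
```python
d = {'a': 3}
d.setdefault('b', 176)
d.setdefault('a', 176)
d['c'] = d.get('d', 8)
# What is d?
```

After line 1: d = {'a': 3}
After line 2 (setdefault adds 'b'=176): d = {'a': 3, 'b': 176}
After line 3 (setdefault 'a' no-op, already exists): d = {'a': 3, 'b': 176}
After line 4 (get('d', 8) returns default since 'd' not in d): d = {'a': 3, 'b': 176, 'c': 8}

{'a': 3, 'b': 176, 'c': 8}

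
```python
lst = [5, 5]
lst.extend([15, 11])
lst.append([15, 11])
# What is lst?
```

After line 1: lst = [5, 5]
After line 2 (extend unpacks [15, 11]): lst = [5, 5, 15, 11]
After line 3 (append adds [15, 11] as single element): lst = [5, 5, 15, 11, [15, 11]]

[5, 5, 15, 11, [15, 11]]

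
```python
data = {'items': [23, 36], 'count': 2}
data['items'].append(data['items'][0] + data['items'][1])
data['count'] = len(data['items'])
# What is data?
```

After line 1: data = {'items': [23, 36], 'count': 2}
After line 2 (append 23 + 36 = 59): data = {'items': [23, 36, 59], 'count': 2}
After line 3 (count = len(items) = 3): data = {'items': [23, 36, 59], 'count': 3}

{'items': [23, 36, 59], 'count': 3}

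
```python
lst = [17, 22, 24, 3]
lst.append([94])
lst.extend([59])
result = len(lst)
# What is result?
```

After line 1: lst = [17, 22, 24, 3]
After line 2 (append adds [94] as single element): lst = [17, 22, 24, 3, [94]]
After line 3 (extend unpacks [59], adds 59): lst = [17, 22, 24, 3, [94], 59]
After line 4: result = len(lst) = 6

6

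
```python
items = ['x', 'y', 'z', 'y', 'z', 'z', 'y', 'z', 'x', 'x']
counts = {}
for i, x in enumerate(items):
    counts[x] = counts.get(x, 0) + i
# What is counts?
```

Initial: counts = {}, items = ['x', 'y', 'z', 'y', 'z', 'z', 'y', 'z', 'x', 'x']
i=0, x='x': counts = {'x': 0}
i=1, x='y': counts = {'x': 0, 'y': 1}
i=2, x='z': counts = {'x': 0, 'y': 1, 'z': 2}
i=3, x='y': counts = {'x': 0, 'y': 4, 'z': 2}
i=4, x='z': counts = {'x': 0, 'y': 4, 'z': 6}
i=5, x='z': counts = {'x': 0, 'y': 4, 'z': 11}
i=6, x='y': counts = {'x': 0, 'y': 10, 'z': 11}
i=7, x='z': counts = {'x': 0, 'y': 10, 'z': 18}
i=8, x='x': counts = {'x': 8, 'y': 10, 'z': 18}
i=9, x='x': counts = {'x': 17, 'y': 10, 'z': 18}

{'x': 17, 'y': 10, 'z': 18}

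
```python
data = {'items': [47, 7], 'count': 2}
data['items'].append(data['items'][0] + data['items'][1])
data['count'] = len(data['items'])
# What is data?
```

After line 1: data = {'items': [47, 7], 'count': 2}
After line 2 (append 47 + 7 = 54): data = {'items': [47, 7, 54], 'count': 2}
After line 3 (count = len(items) = 3): data = {'items': [47, 7, 54], 'count': 3}

{'items': [47, 7, 54], 'count': 3}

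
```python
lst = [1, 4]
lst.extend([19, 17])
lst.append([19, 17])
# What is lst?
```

After line 1: lst = [1, 4]
After line 2 (extend unpacks [19, 17]): lst = [1, 4, 19, 17]
After line 3 (append adds [19, 17] as single element): lst = [1, 4, 19, 17, [19, 17]]

[1, 4, 19, 17, [19, 17]]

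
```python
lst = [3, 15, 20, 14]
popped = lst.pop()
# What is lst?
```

[3, 15, 20]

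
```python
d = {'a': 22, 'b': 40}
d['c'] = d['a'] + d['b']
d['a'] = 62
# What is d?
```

After line 1: d = {'a': 22, 'b': 40}
After line 2 (d['c'] = 22 + 40): d = {'a': 22, 'b': 40, 'c': 62}
After line 3: d = {'a': 62, 'b': 40, 'c': 62}

{'a': 62, 'b': 40, 'c': 62}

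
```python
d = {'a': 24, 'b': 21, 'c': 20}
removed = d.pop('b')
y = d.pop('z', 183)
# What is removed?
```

After line 1: d = {'a': 24, 'b': 21, 'c': 20}
After line 2 (pop 'b' returns 21): d = {'a': 24, 'c': 20}, removed = 21
After line 3 (pop 'z' missing, returns default 183): d = {'a': 24, 'c': 20}, y = 183

21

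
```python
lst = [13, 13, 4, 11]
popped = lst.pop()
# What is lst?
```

[13, 13, 4]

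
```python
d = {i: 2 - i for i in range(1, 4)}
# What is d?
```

{1: 1, 2: 0, 3: -1}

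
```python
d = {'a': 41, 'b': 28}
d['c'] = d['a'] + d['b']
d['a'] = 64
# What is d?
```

After line 1: d = {'a': 41, 'b': 28}
After line 2 (d['c'] = 41 + 28): d = {'a': 41, 'b': 28, 'c': 69}
After line 3: d = {'a': 64, 'b': 28, 'c': 69}

{'a': 64, 'b': 28, 'c': 69}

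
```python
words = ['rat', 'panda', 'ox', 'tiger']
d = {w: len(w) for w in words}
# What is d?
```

{'rat': 3, 'panda': 5, 'ox': 2, 'tiger': 5}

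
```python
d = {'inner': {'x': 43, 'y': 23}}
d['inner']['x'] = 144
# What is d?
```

After line 1: d = {'inner': {'x': 43, 'y': 23}}
After line 2 (inner x overwritten): d = {'inner': {'x': 144, 'y': 23}}

{'inner': {'x': 144, 'y': 23}}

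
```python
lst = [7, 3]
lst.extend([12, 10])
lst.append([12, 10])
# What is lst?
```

After line 1: lst = [7, 3]
After line 2 (extend unpacks [12, 10]): lst = [7, 3, 12, 10]
After line 3 (append adds [12, 10] as single element): lst = [7, 3, 12, 10, [12, 10]]

[7, 3, 12, 10, [12, 10]]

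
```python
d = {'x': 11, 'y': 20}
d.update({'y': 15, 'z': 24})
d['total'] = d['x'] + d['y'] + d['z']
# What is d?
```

After line 1: d = {'x': 11, 'y': 20}
After line 2 (y overwritten, z added): d = {'x': 11, 'y': 15, 'z': 24}
After line 3 (total = 11 + 15 + 24 = 50): d = {'x': 11, 'y': 15, 'z': 24, 'total': 50}

{'x': 11, 'y': 15, 'z': 24, 'total': 50}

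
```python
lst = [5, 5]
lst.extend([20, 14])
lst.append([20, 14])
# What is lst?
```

After line 1: lst = [5, 5]
After line 2 (extend unpacks [20, 14]): lst = [5, 5, 20, 14]
After line 3 (append adds [20, 14] as single element): lst = [5, 5, 20, 14, [20, 14]]

[5, 5, 20, 14, [20, 14]]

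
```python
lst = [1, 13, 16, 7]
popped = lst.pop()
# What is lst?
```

[1, 13, 16]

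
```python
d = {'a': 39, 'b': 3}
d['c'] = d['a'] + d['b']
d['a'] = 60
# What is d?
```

After line 1: d = {'a': 39, 'b': 3}
After line 2 (d['c'] = 39 + 3): d = {'a': 39, 'b': 3, 'c': 42}
After line 3: d = {'a': 60, 'b': 3, 'c': 42}

{'a': 60, 'b': 3, 'c': 42}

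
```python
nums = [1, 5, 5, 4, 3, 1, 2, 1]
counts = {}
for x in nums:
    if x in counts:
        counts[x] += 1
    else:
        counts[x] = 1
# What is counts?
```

Initial: counts = {}, nums = [1, 5, 5, 4, 3, 1, 2, 1]
See 1: counts = {1: 1}
See 5: counts = {1: 1, 5: 1}
See 5: counts = {1: 1, 5: 2}
See 4: counts = {1: 1, 5: 2, 4: 1}
See 3: counts = {1: 1, 5: 2, 4: 1, 3: 1}
See 1: counts = {1: 2, 5: 2, 4: 1, 3: 1}
See 2: counts = {1: 2, 5: 2, 4: 1, 3: 1, 2: 1}
See 1: counts = {1: 3, 5: 2, 4: 1, 3: 1, 2: 1}

{1: 3, 5: 2, 4: 1, 3: 1, 2: 1}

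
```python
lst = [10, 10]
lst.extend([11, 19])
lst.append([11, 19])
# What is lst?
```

After line 1: lst = [10, 10]
After line 2 (extend unpacks [11, 19]): lst = [10, 10, 11, 19]
After line 3 (append adds [11, 19] as single element): lst = [10, 10, 11, 19, [11, 19]]

[10, 10, 11, 19, [11, 19]]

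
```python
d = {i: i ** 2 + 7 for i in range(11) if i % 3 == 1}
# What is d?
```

{1: 8, 4: 23, 7: 56, 10: 107}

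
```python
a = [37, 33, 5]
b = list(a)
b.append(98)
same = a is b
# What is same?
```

After line 1: a = [37, 33, 5]
After line 2 (b = list(a) is a shallow copy, new object): a = [37, 33, 5], b = [37, 33, 5]
After line 3 (append only mutates b): a = [37, 33, 5], b = [37, 33, 5, 98]
After line 4 (same = a is b; different objects -> False): same = False

False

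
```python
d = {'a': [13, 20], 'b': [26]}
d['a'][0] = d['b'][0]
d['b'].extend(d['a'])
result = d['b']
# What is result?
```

After line 1: d = {'a': [13, 20], 'b': [26]}
After line 2 (a[0] = b[0] = 26): d = {'a': [26, 20], 'b': [26]}
After line 3 (b.extend(a) appends [26, 20]): d = {'a': [26, 20], 'b': [26, 26, 20]}
After line 4: result = d['b'] = [26, 26, 20]

[26, 26, 20]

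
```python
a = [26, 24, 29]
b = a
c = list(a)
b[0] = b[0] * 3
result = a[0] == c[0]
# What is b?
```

After line 1: a = [26, 24, 29]
After line 2 (b = a, alias): a = [26, 24, 29], b = [26, 24, 29]
After line 3 (c = list(a) is a copy, new object): c = [26, 24, 29]
After line 4 (b[0] = 26 * 3 = 78; mutates shared a/b): a = b = [78, 24, 29], c = [26, 24, 29]
After line 5 (a[0] = 78, c[0] = 26; result = False)

[78, 24, 29]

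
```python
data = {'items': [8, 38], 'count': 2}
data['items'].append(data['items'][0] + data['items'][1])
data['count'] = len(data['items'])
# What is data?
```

After line 1: data = {'items': [8, 38], 'count': 2}
After line 2 (append 8 + 38 = 46): data = {'items': [8, 38, 46], 'count': 2}
After line 3 (count = len(items) = 3): data = {'items': [8, 38, 46], 'count': 3}

{'items': [8, 38, 46], 'count': 3}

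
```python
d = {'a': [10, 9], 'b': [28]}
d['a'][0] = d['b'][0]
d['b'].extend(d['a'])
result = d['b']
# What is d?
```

After line 1: d = {'a': [10, 9], 'b': [28]}
After line 2 (a[0] = b[0] = 28): d = {'a': [28, 9], 'b': [28]}
After line 3 (b.extend(a) appends [28, 9]): d = {'a': [28, 9], 'b': [28, 28, 9]}
After line 4: result = d['b'] = [28, 28, 9]

{'a': [28, 9], 'b': [28, 28, 9]}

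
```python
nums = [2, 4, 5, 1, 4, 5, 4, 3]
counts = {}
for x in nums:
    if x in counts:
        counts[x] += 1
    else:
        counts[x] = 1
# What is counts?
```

Initial: counts = {}, nums = [2, 4, 5, 1, 4, 5, 4, 3]
See 2: counts = {2: 1}
See 4: counts = {2: 1, 4: 1}
See 5: counts = {2: 1, 4: 1, 5: 1}
See 1: counts = {2: 1, 4: 1, 5: 1, 1: 1}
See 4: counts = {2: 1, 4: 2, 5: 1, 1: 1}
See 5: counts = {2: 1, 4: 2, 5: 2, 1: 1}
See 4: counts = {2: 1, 4: 3, 5: 2, 1: 1}
See 3: counts = {2: 1, 4: 3, 5: 2, 1: 1, 3: 1}

{2: 1, 4: 3, 5: 2, 1: 1, 3: 1}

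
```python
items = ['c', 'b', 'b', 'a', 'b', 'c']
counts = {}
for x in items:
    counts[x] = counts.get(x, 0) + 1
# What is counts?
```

Initial: counts = {}, items = ['c', 'b', 'b', 'a', 'b', 'c']
See 'c': counts = {'c': 1}
See 'b': counts = {'c': 1, 'b': 1}
See 'b': counts = {'c': 1, 'b': 2}
See 'a': counts = {'c': 1, 'b': 2, 'a': 1}
See 'b': counts = {'c': 1, 'b': 3, 'a': 1}
See 'c': counts = {'c': 2, 'b': 3, 'a': 1}

{'c': 2, 'b': 3, 'a': 1}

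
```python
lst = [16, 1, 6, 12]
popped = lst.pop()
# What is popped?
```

12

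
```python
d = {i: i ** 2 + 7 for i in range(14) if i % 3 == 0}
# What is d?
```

{0: 7, 3: 16, 6: 43, 9: 88, 12: 151}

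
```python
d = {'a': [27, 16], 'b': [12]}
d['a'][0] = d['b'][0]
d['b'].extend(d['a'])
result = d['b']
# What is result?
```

After line 1: d = {'a': [27, 16], 'b': [12]}
After line 2 (a[0] = b[0] = 12): d = {'a': [12, 16], 'b': [12]}
After line 3 (b.extend(a) appends [12, 16]): d = {'a': [12, 16], 'b': [12, 12, 16]}
After line 4: result = d['b'] = [12, 12, 16]

[12, 12, 16]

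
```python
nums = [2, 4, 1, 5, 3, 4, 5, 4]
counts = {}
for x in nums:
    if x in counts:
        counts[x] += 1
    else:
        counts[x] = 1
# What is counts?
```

Initial: counts = {}, nums = [2, 4, 1, 5, 3, 4, 5, 4]
See 2: counts = {2: 1}
See 4: counts = {2: 1, 4: 1}
See 1: counts = {2: 1, 4: 1, 1: 1}
See 5: counts = {2: 1, 4: 1, 1: 1, 5: 1}
See 3: counts = {2: 1, 4: 1, 1: 1, 5: 1, 3: 1}
See 4: counts = {2: 1, 4: 2, 1: 1, 5: 1, 3: 1}
See 5: counts = {2: 1, 4: 2, 1: 1, 5: 2, 3: 1}
See 4: counts = {2: 1, 4: 3, 1: 1, 5: 2, 3: 1}

{2: 1, 4: 3, 1: 1, 5: 2, 3: 1}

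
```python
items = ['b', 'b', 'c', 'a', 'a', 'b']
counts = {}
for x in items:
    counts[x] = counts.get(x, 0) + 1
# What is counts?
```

Initial: counts = {}, items = ['b', 'b', 'c', 'a', 'a', 'b']
See 'b': counts = {'b': 1}
See 'b': counts = {'b': 2}
See 'c': counts = {'b': 2, 'c': 1}
See 'a': counts = {'b': 2, 'c': 1, 'a': 1}
See 'a': counts = {'b': 2, 'c': 1, 'a': 2}
See 'b': counts = {'b': 3, 'c': 1, 'a': 2}

{'b': 3, 'c': 1, 'a': 2}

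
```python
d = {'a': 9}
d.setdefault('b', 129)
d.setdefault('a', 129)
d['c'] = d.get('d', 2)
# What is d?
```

After line 1: d = {'a': 9}
After line 2 (setdefault adds 'b'=129): d = {'a': 9, 'b': 129}
After line 3 (setdefault 'a' no-op, already exists): d = {'a': 9, 'b': 129}
After line 4 (get('d', 2) returns default since 'd' not in d): d = {'a': 9, 'b': 129, 'c': 2}

{'a': 9, 'b': 129, 'c': 2}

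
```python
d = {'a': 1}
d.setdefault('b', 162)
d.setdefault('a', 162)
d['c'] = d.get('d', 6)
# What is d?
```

After line 1: d = {'a': 1}
After line 2 (setdefault adds 'b'=162): d = {'a': 1, 'b': 162}
After line 3 (setdefault 'a' no-op, already exists): d = {'a': 1, 'b': 162}
After line 4 (get('d', 6) returns default since 'd' not in d): d = {'a': 1, 'b': 162, 'c': 6}

{'a': 1, 'b': 162, 'c': 6}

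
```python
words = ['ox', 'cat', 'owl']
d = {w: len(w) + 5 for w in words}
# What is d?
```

{'ox': 7, 'cat': 8, 'owl': 8}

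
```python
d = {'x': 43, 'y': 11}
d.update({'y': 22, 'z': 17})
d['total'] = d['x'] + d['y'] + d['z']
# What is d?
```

After line 1: d = {'x': 43, 'y': 11}
After line 2 (y overwritten, z added): d = {'x': 43, 'y': 22, 'z': 17}
After line 3 (total = 43 + 22 + 17 = 82): d = {'x': 43, 'y': 22, 'z': 17, 'total': 82}

{'x': 43, 'y': 22, 'z': 17, 'total': 82}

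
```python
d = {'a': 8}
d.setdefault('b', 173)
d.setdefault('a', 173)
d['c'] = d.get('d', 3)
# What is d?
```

After line 1: d = {'a': 8}
After line 2 (setdefault adds 'b'=173): d = {'a': 8, 'b': 173}
After line 3 (setdefault 'a' no-op, already exists): d = {'a': 8, 'b': 173}
After line 4 (get('d', 3) returns default since 'd' not in d): d = {'a': 8, 'b': 173, 'c': 3}

{'a': 8, 'b': 173, 'c': 3}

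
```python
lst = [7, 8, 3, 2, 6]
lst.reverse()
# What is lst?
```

[6, 2, 3, 8, 7]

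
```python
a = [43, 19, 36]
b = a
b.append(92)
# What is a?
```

After line 1: a = [43, 19, 36]
After line 2 (b = a is an alias, same object): a = [43, 19, 36], b = [43, 19, 36]
After line 3 (b.append mutates the shared list): a = [43, 19, 36, 92], b = [43, 19, 36, 92]

[43, 19, 36, 92]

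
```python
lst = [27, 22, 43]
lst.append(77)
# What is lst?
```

[27, 22, 43, 77]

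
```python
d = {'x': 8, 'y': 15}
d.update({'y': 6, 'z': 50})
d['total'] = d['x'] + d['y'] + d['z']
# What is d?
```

After line 1: d = {'x': 8, 'y': 15}
After line 2 (y overwritten, z added): d = {'x': 8, 'y': 6, 'z': 50}
After line 3 (total = 8 + 6 + 50 = 64): d = {'x': 8, 'y': 6, 'z': 50, 'total': 64}

{'x': 8, 'y': 6, 'z': 50, 'total': 64}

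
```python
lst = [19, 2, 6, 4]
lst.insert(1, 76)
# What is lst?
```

[19, 76, 2, 6, 4]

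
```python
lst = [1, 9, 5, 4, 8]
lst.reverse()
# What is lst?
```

[8, 4, 5, 9, 1]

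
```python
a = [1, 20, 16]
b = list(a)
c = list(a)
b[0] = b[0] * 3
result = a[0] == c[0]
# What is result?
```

After line 1: a = [1, 20, 16]
After line 2 (b = list(a), copy): a = [1, 20, 16], b = [1, 20, 16]
After line 3 (c = list(a) is a copy, new object): c = [1, 20, 16]
After line 4 (b[0] = 1 * 3 = 3; only b mutates (copy)): a = [1, 20, 16], b = [3, 20, 16], c = [1, 20, 16]
After line 5 (a[0] = 1, c[0] = 1; result = True)

True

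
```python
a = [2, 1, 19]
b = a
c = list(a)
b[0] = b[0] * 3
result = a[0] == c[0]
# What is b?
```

After line 1: a = [2, 1, 19]
After line 2 (b = a, alias): a = [2, 1, 19], b = [2, 1, 19]
After line 3 (c = list(a) is a copy, new object): c = [2, 1, 19]
After line 4 (b[0] = 2 * 3 = 6; mutates shared a/b): a = b = [6, 1, 19], c = [2, 1, 19]
After line 5 (a[0] = 6, c[0] = 2; result = False)

[6, 1, 19]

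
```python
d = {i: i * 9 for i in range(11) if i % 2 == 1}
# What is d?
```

{1: 9, 3: 27, 5: 45, 7: 63, 9: 81}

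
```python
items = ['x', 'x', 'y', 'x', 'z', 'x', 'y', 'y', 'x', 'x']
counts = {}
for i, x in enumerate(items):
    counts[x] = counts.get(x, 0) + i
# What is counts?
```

Initial: counts = {}, items = ['x', 'x', 'y', 'x', 'z', 'x', 'y', 'y', 'x', 'x']
i=0, x='x': counts = {'x': 0}
i=1, x='x': counts = {'x': 1}
i=2, x='y': counts = {'x': 1, 'y': 2}
i=3, x='x': counts = {'x': 4, 'y': 2}
i=4, x='z': counts = {'x': 4, 'y': 2, 'z': 4}
i=5, x='x': counts = {'x': 9, 'y': 2, 'z': 4}
i=6, x='y': counts = {'x': 9, 'y': 8, 'z': 4}
i=7, x='y': counts = {'x': 9, 'y': 15, 'z': 4}
i=8, x='x': counts = {'x': 17, 'y': 15, 'z': 4}
i=9, x='x': counts = {'x': 26, 'y': 15, 'z': 4}

{'x': 26, 'y': 15, 'z': 4}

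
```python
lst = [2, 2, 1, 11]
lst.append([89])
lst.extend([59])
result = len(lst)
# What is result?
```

After line 1: lst = [2, 2, 1, 11]
After line 2 (append adds [89] as single element): lst = [2, 2, 1, 11, [89]]
After line 3 (extend unpacks [59], adds 59): lst = [2, 2, 1, 11, [89], 59]
After line 4: result = len(lst) = 6

6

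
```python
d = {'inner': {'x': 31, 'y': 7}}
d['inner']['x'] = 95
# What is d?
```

After line 1: d = {'inner': {'x': 31, 'y': 7}}
After line 2 (inner x overwritten): d = {'inner': {'x': 95, 'y': 7}}

{'inner': {'x': 95, 'y': 7}}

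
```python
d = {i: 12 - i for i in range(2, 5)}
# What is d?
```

{2: 10, 3: 9, 4: 8}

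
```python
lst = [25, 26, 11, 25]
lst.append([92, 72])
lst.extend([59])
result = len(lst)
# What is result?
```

After line 1: lst = [25, 26, 11, 25]
After line 2 (append adds [92, 72] as single element): lst = [25, 26, 11, 25, [92, 72]]
After line 3 (extend unpacks [59], adds 59): lst = [25, 26, 11, 25, [92, 72], 59]
After line 4: result = len(lst) = 6

6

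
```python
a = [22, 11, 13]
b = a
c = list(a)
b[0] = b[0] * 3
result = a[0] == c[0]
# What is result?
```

After line 1: a = [22, 11, 13]
After line 2 (b = a, alias): a = [22, 11, 13], b = [22, 11, 13]
After line 3 (c = list(a) is a copy, new object): c = [22, 11, 13]
After line 4 (b[0] = 22 * 3 = 66; mutates shared a/b): a = b = [66, 11, 13], c = [22, 11, 13]
After line 5 (a[0] = 66, c[0] = 22; result = False)

False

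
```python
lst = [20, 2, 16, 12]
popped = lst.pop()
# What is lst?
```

[20, 2, 16]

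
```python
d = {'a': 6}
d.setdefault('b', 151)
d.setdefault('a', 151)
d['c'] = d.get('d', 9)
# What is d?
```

After line 1: d = {'a': 6}
After line 2 (setdefault adds 'b'=151): d = {'a': 6, 'b': 151}
After line 3 (setdefault 'a' no-op, already exists): d = {'a': 6, 'b': 151}
After line 4 (get('d', 9) returns default since 'd' not in d): d = {'a': 6, 'b': 151, 'c': 9}

{'a': 6, 'b': 151, 'c': 9}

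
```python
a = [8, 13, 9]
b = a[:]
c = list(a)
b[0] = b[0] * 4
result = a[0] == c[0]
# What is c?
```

After line 1: a = [8, 13, 9]
After line 2 (b = a[:], copy): a = [8, 13, 9], b = [8, 13, 9]
After line 3 (c = list(a) is a copy, new object): c = [8, 13, 9]
After line 4 (b[0] = 8 * 4 = 32; only b mutates (copy)): a = [8, 13, 9], b = [32, 13, 9], c = [8, 13, 9]
After line 5 (a[0] = 8, c[0] = 8; result = True)

[8, 13, 9]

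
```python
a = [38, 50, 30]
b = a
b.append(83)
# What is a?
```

After line 1: a = [38, 50, 30]
After line 2 (b = a is an alias, same object): a = [38, 50, 30], b = [38, 50, 30]
After line 3 (b.append mutates the shared list): a = [38, 50, 30, 83], b = [38, 50, 30, 83]

[38, 50, 30, 83]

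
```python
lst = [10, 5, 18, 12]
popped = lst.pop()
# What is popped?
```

12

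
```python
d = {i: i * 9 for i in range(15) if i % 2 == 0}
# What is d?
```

{0: 0, 2: 18, 4: 36, 6: 54, 8: 72, 10: 90, 12: 108, 14: 126}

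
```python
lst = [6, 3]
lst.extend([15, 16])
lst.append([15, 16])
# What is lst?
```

After line 1: lst = [6, 3]
After line 2 (extend unpacks [15, 16]): lst = [6, 3, 15, 16]
After line 3 (append adds [15, 16] as single element): lst = [6, 3, 15, 16, [15, 16]]

[6, 3, 15, 16, [15, 16]]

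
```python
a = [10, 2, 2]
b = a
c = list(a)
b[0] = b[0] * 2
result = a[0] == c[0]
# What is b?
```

After line 1: a = [10, 2, 2]
After line 2 (b = a, alias): a = [10, 2, 2], b = [10, 2, 2]
After line 3 (c = list(a) is a copy, new object): c = [10, 2, 2]
After line 4 (b[0] = 10 * 2 = 20; mutates shared a/b): a = b = [20, 2, 2], c = [10, 2, 2]
After line 5 (a[0] = 20, c[0] = 10; result = False)

[20, 2, 2]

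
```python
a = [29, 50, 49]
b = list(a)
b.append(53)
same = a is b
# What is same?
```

After line 1: a = [29, 50, 49]
After line 2 (b = list(a) is a shallow copy, new object): a = [29, 50, 49], b = [29, 50, 49]
After line 3 (append only mutates b): a = [29, 50, 49], b = [29, 50, 49, 53]
After line 4 (same = a is b; different objects -> False): same = False

False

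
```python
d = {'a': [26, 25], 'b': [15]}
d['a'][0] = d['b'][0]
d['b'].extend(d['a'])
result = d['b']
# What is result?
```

After line 1: d = {'a': [26, 25], 'b': [15]}
After line 2 (a[0] = b[0] = 15): d = {'a': [15, 25], 'b': [15]}
After line 3 (b.extend(a) appends [15, 25]): d = {'a': [15, 25], 'b': [15, 15, 25]}
After line 4: result = d['b'] = [15, 15, 25]

[15, 15, 25]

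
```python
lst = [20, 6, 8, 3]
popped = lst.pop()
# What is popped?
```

3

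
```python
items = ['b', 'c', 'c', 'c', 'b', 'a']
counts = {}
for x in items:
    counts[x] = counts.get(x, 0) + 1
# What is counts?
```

Initial: counts = {}, items = ['b', 'c', 'c', 'c', 'b', 'a']
See 'b': counts = {'b': 1}
See 'c': counts = {'b': 1, 'c': 1}
See 'c': counts = {'b': 1, 'c': 2}
See 'c': counts = {'b': 1, 'c': 3}
See 'b': counts = {'b': 2, 'c': 3}
See 'a': counts = {'b': 2, 'c': 3, 'a': 1}

{'b': 2, 'c': 3, 'a': 1}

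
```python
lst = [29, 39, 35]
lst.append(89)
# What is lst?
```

[29, 39, 35, 89]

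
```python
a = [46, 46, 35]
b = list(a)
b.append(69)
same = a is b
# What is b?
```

After line 1: a = [46, 46, 35]
After line 2 (b = list(a) is a shallow copy, new object): a = [46, 46, 35], b = [46, 46, 35]
After line 3 (append only mutates b): a = [46, 46, 35], b = [46, 46, 35, 69]
After line 4 (same = a is b; different objects -> False): same = False

[46, 46, 35, 69]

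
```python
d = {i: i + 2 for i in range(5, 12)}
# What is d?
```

{5: 7, 6: 8, 7: 9, 8: 10, 9: 11, 10: 12, 11: 13}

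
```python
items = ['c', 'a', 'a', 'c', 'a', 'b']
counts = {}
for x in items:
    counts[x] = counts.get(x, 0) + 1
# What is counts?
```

Initial: counts = {}, items = ['c', 'a', 'a', 'c', 'a', 'b']
See 'c': counts = {'c': 1}
See 'a': counts = {'c': 1, 'a': 1}
See 'a': counts = {'c': 1, 'a': 2}
See 'c': counts = {'c': 2, 'a': 2}
See 'a': counts = {'c': 2, 'a': 3}
See 'b': counts = {'c': 2, 'a': 3, 'b': 1}

{'c': 2, 'a': 3, 'b': 1}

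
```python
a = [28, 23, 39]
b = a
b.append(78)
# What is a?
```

After line 1: a = [28, 23, 39]
After line 2 (b = a is an alias, same object): a = [28, 23, 39], b = [28, 23, 39]
After line 3 (b.append mutates the shared list): a = [28, 23, 39, 78], b = [28, 23, 39, 78]

[28, 23, 39, 78]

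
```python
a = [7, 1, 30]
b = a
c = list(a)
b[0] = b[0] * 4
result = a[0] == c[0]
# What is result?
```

After line 1: a = [7, 1, 30]
After line 2 (b = a, alias): a = [7, 1, 30], b = [7, 1, 30]
After line 3 (c = list(a) is a copy, new object): c = [7, 1, 30]
After line 4 (b[0] = 7 * 4 = 28; mutates shared a/b): a = b = [28, 1, 30], c = [7, 1, 30]
After line 5 (a[0] = 28, c[0] = 7; result = False)

False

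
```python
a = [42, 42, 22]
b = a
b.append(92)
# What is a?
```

After line 1: a = [42, 42, 22]
After line 2 (b = a is an alias, same object): a = [42, 42, 22], b = [42, 42, 22]
After line 3 (b.append mutates the shared list): a = [42, 42, 22, 92], b = [42, 42, 22, 92]

[42, 42, 22, 92]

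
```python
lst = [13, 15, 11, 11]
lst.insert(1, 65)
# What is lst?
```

[13, 65, 15, 11, 11]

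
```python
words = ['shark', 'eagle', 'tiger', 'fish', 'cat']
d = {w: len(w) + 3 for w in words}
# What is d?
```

{'shark': 8, 'eagle': 8, 'tiger': 8, 'fish': 7, 'cat': 6}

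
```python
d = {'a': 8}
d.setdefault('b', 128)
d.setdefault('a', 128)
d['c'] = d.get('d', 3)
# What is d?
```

After line 1: d = {'a': 8}
After line 2 (setdefault adds 'b'=128): d = {'a': 8, 'b': 128}
After line 3 (setdefault 'a' no-op, already exists): d = {'a': 8, 'b': 128}
After line 4 (get('d', 3) returns default since 'd' not in d): d = {'a': 8, 'b': 128, 'c': 3}

{'a': 8, 'b': 128, 'c': 3}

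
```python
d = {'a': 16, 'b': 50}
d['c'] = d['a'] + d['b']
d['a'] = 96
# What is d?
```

After line 1: d = {'a': 16, 'b': 50}
After line 2 (d['c'] = 16 + 50): d = {'a': 16, 'b': 50, 'c': 66}
After line 3: d = {'a': 96, 'b': 50, 'c': 66}

{'a': 96, 'b': 50, 'c': 66}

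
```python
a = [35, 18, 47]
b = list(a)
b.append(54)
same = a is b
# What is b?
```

After line 1: a = [35, 18, 47]
After line 2 (b = list(a) is a shallow copy, new object): a = [35, 18, 47], b = [35, 18, 47]
After line 3 (append only mutates b): a = [35, 18, 47], b = [35, 18, 47, 54]
After line 4 (same = a is b; different objects -> False): same = False

[35, 18, 47, 54]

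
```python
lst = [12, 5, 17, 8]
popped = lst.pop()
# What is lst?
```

[12, 5, 17]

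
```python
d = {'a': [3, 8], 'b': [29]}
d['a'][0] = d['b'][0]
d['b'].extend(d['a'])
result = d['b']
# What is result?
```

After line 1: d = {'a': [3, 8], 'b': [29]}
After line 2 (a[0] = b[0] = 29): d = {'a': [29, 8], 'b': [29]}
After line 3 (b.extend(a) appends [29, 8]): d = {'a': [29, 8], 'b': [29, 29, 8]}
After line 4: result = d['b'] = [29, 29, 8]

[29, 29, 8]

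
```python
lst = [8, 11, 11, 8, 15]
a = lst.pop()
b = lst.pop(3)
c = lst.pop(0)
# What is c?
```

After line 1: lst = [8, 11, 11, 8, 15]
After line 2 (pop() -> a = 15): lst = [8, 11, 11, 8]
After line 3 (pop(3) -> b = 8): lst = [8, 11, 11]
After line 4 (pop(0) -> c = 8): lst = [11, 11]

8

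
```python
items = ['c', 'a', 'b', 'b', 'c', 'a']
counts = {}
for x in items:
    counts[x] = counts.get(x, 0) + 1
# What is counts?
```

Initial: counts = {}, items = ['c', 'a', 'b', 'b', 'c', 'a']
See 'c': counts = {'c': 1}
See 'a': counts = {'c': 1, 'a': 1}
See 'b': counts = {'c': 1, 'a': 1, 'b': 1}
See 'b': counts = {'c': 1, 'a': 1, 'b': 2}
See 'c': counts = {'c': 2, 'a': 1, 'b': 2}
See 'a': counts = {'c': 2, 'a': 2, 'b': 2}

{'c': 2, 'a': 2, 'b': 2}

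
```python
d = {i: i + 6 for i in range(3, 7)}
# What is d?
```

{3: 9, 4: 10, 5: 11, 6: 12}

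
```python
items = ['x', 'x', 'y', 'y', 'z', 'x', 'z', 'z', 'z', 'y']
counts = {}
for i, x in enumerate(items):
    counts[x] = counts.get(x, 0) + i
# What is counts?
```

Initial: counts = {}, items = ['x', 'x', 'y', 'y', 'z', 'x', 'z', 'z', 'z', 'y']
i=0, x='x': counts = {'x': 0}
i=1, x='x': counts = {'x': 1}
i=2, x='y': counts = {'x': 1, 'y': 2}
i=3, x='y': counts = {'x': 1, 'y': 5}
i=4, x='z': counts = {'x': 1, 'y': 5, 'z': 4}
i=5, x='x': counts = {'x': 6, 'y': 5, 'z': 4}
i=6, x='z': counts = {'x': 6, 'y': 5, 'z': 10}
i=7, x='z': counts = {'x': 6, 'y': 5, 'z': 17}
i=8, x='z': counts = {'x': 6, 'y': 5, 'z': 25}
i=9, x='y': counts = {'x': 6, 'y': 14, 'z': 25}

{'x': 6, 'y': 14, 'z': 25}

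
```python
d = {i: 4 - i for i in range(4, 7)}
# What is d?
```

{4: 0, 5: -1, 6: -2}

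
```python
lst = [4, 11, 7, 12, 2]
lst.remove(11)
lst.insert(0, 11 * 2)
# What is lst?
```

After line 1: lst = [4, 11, 7, 12, 2]
After line 2 (remove first 11): lst = [4, 7, 12, 2]
After line 3 (insert 22 at index 0): lst = [22, 4, 7, 12, 2]

[22, 4, 7, 12, 2]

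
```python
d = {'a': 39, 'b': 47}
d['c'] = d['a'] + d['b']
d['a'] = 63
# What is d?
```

After line 1: d = {'a': 39, 'b': 47}
After line 2 (d['c'] = 39 + 47): d = {'a': 39, 'b': 47, 'c': 86}
After line 3: d = {'a': 63, 'b': 47, 'c': 86}

{'a': 63, 'b': 47, 'c': 86}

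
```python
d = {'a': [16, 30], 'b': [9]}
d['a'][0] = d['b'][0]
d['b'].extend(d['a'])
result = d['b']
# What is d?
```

After line 1: d = {'a': [16, 30], 'b': [9]}
After line 2 (a[0] = b[0] = 9): d = {'a': [9, 30], 'b': [9]}
After line 3 (b.extend(a) appends [9, 30]): d = {'a': [9, 30], 'b': [9, 9, 30]}
After line 4: result = d['b'] = [9, 9, 30]

{'a': [9, 30], 'b': [9, 9, 30]}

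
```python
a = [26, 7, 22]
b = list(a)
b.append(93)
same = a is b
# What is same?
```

After line 1: a = [26, 7, 22]
After line 2 (b = list(a) is a shallow copy, new object): a = [26, 7, 22], b = [26, 7, 22]
After line 3 (append only mutates b): a = [26, 7, 22], b = [26, 7, 22, 93]
After line 4 (same = a is b; different objects -> False): same = False

False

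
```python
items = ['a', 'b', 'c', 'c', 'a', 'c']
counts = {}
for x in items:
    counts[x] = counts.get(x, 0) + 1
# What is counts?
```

Initial: counts = {}, items = ['a', 'b', 'c', 'c', 'a', 'c']
See 'a': counts = {'a': 1}
See 'b': counts = {'a': 1, 'b': 1}
See 'c': counts = {'a': 1, 'b': 1, 'c': 1}
See 'c': counts = {'a': 1, 'b': 1, 'c': 2}
See 'a': counts = {'a': 2, 'b': 1, 'c': 2}
See 'c': counts = {'a': 2, 'b': 1, 'c': 3}

{'a': 2, 'b': 1, 'c': 3}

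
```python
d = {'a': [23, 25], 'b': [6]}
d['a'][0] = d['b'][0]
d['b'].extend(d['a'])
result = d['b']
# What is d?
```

After line 1: d = {'a': [23, 25], 'b': [6]}
After line 2 (a[0] = b[0] = 6): d = {'a': [6, 25], 'b': [6]}
After line 3 (b.extend(a) appends [6, 25]): d = {'a': [6, 25], 'b': [6, 6, 25]}
After line 4: result = d['b'] = [6, 6, 25]

{'a': [6, 25], 'b': [6, 6, 25]}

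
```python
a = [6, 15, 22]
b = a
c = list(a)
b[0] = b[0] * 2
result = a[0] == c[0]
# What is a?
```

After line 1: a = [6, 15, 22]
After line 2 (b = a, alias): a = [6, 15, 22], b = [6, 15, 22]
After line 3 (c = list(a) is a copy, new object): c = [6, 15, 22]
After line 4 (b[0] = 6 * 2 = 12; mutates shared a/b): a = b = [12, 15, 22], c = [6, 15, 22]
After line 5 (a[0] = 12, c[0] = 6; result = False)

[12, 15, 22]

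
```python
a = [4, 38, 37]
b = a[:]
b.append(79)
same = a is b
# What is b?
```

After line 1: a = [4, 38, 37]
After line 2 (b = a[:] is a shallow copy, new object): a = [4, 38, 37], b = [4, 38, 37]
After line 3 (append only mutates b): a = [4, 38, 37], b = [4, 38, 37, 79]
After line 4 (same = a is b; different objects -> False): same = False

[4, 38, 37, 79]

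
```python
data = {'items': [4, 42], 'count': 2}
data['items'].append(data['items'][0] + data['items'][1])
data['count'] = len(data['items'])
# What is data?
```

After line 1: data = {'items': [4, 42], 'count': 2}
After line 2 (append 4 + 42 = 46): data = {'items': [4, 42, 46], 'count': 2}
After line 3 (count = len(items) = 3): data = {'items': [4, 42, 46], 'count': 3}

{'items': [4, 42, 46], 'count': 3}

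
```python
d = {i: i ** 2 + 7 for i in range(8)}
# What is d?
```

{0: 7, 1: 8, 2: 11, 3: 16, 4: 23, 5: 32, 6: 43, 7: 56}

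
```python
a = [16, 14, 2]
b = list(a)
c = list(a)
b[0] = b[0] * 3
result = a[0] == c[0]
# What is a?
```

After line 1: a = [16, 14, 2]
After line 2 (b = list(a), copy): a = [16, 14, 2], b = [16, 14, 2]
After line 3 (c = list(a) is a copy, new object): c = [16, 14, 2]
After line 4 (b[0] = 16 * 3 = 48; only b mutates (copy)): a = [16, 14, 2], b = [48, 14, 2], c = [16, 14, 2]
After line 5 (a[0] = 16, c[0] = 16; result = True)

[16, 14, 2]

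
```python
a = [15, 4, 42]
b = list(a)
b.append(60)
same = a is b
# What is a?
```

After line 1: a = [15, 4, 42]
After line 2 (b = list(a) is a shallow copy, new object): a = [15, 4, 42], b = [15, 4, 42]
After line 3 (append only mutates b): a = [15, 4, 42], b = [15, 4, 42, 60]
After line 4 (same = a is b; different objects -> False): same = False

[15, 4, 42]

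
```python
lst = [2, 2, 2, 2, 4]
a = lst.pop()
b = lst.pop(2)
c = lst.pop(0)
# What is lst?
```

After line 1: lst = [2, 2, 2, 2, 4]
After line 2 (pop() -> a = 4): lst = [2, 2, 2, 2]
After line 3 (pop(2) -> b = 2): lst = [2, 2, 2]
After line 4 (pop(0) -> c = 2): lst = [2, 2]

[2, 2]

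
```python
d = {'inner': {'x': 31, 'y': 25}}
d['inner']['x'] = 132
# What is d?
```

After line 1: d = {'inner': {'x': 31, 'y': 25}}
After line 2 (inner x overwritten): d = {'inner': {'x': 132, 'y': 25}}

{'inner': {'x': 132, 'y': 25}}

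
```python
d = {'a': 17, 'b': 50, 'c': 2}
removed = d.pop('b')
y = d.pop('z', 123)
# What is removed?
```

After line 1: d = {'a': 17, 'b': 50, 'c': 2}
After line 2 (pop 'b' returns 50): d = {'a': 17, 'c': 2}, removed = 50
After line 3 (pop 'z' missing, returns default 123): d = {'a': 17, 'c': 2}, y = 123

50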